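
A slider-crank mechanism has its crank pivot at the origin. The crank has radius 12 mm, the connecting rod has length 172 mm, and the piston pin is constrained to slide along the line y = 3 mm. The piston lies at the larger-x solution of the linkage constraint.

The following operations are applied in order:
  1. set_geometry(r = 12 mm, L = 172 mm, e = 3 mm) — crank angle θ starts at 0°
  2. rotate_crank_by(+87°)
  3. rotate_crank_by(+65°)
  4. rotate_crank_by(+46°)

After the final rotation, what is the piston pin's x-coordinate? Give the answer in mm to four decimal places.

160.4565

set_geometry: r = 12 mm, L = 172 mm, e = 3 mm; θ ← 0°
rotate_crank_by(+87°): θ ← 0° +87° = 87°
rotate_crank_by(+65°): θ ← 87° +65° = 152°
rotate_crank_by(+46°): θ ← 152° +46° = 198°
crank pin P = (r cos θ, r sin θ) = (-11.412678, -3.708204)
h = r sin θ − e = -3.708204 − 3 = -6.708204
x = r cos θ + √(L² − h²) = -11.412678 + √(29584.0 − 45.0000) = -11.412678 + 171.869136 = 160.456458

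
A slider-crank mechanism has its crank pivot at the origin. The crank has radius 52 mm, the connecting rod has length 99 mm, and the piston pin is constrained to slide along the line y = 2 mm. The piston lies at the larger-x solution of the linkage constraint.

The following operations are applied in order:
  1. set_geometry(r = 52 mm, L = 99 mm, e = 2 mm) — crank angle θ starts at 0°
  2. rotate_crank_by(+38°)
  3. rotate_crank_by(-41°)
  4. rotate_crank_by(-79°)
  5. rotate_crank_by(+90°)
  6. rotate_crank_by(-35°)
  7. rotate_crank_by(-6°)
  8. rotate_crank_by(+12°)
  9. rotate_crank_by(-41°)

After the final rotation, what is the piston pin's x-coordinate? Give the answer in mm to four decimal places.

set_geometry: r = 52 mm, L = 99 mm, e = 2 mm; θ ← 0°
rotate_crank_by(+38°): θ ← 0° +38° = 38°
rotate_crank_by(-41°): θ ← 38° -41° = -3°
rotate_crank_by(-79°): θ ← -3° -79° = -82°
rotate_crank_by(+90°): θ ← -82° +90° = 8°
rotate_crank_by(-35°): θ ← 8° -35° = -27°
rotate_crank_by(-6°): θ ← -27° -6° = -33°
rotate_crank_by(+12°): θ ← -33° +12° = -21°
rotate_crank_by(-41°): θ ← -21° -41° = -62°
crank pin P = (r cos θ, r sin θ) = (24.412521, -45.913275)
h = r sin θ − e = -45.913275 − 2 = -47.913275
x = r cos θ + √(L² − h²) = 24.412521 + √(9801.0 − 2295.6819) = 24.412521 + 86.633239 = 111.045760

111.0458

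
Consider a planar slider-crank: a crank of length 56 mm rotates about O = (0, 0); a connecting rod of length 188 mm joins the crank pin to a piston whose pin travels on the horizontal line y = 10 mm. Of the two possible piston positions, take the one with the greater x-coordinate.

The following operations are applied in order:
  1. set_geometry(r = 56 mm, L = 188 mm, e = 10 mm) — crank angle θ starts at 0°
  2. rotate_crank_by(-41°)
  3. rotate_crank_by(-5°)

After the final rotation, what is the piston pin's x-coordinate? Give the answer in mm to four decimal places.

220.0517

set_geometry: r = 56 mm, L = 188 mm, e = 10 mm; θ ← 0°
rotate_crank_by(-41°): θ ← 0° -41° = -41°
rotate_crank_by(-5°): θ ← -41° -5° = -46°
crank pin P = (r cos θ, r sin θ) = (38.900869, -40.283029)
h = r sin θ − e = -40.283029 − 10 = -50.283029
x = r cos θ + √(L² − h²) = 38.900869 + √(35344.0 − 2528.3830) = 38.900869 + 181.150813 = 220.051682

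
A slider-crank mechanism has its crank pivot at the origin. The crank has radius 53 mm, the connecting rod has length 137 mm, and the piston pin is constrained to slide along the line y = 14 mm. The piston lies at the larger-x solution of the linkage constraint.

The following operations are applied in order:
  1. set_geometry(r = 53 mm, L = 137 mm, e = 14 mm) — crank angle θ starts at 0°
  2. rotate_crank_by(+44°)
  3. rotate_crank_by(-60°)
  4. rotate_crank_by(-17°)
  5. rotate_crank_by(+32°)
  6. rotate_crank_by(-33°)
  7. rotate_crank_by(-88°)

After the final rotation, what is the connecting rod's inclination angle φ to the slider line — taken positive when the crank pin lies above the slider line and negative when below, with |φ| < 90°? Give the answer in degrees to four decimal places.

-25.4845

set_geometry: r = 53 mm, L = 137 mm, e = 14 mm; θ ← 0°
rotate_crank_by(+44°): θ ← 0° +44° = 44°
rotate_crank_by(-60°): θ ← 44° -60° = -16°
rotate_crank_by(-17°): θ ← -16° -17° = -33°
rotate_crank_by(+32°): θ ← -33° +32° = -1°
rotate_crank_by(-33°): θ ← -1° -33° = -34°
rotate_crank_by(-88°): θ ← -34° -88° = -122°
crank pin P = (r cos θ, r sin θ) = (-28.085721, -44.946549)
h = r sin θ − e = -44.946549 − 14 = -58.946549
sin φ = h / L = -58.946549 / 137 = -0.43026678
φ = arcsin(-0.43026678) = -25.484492°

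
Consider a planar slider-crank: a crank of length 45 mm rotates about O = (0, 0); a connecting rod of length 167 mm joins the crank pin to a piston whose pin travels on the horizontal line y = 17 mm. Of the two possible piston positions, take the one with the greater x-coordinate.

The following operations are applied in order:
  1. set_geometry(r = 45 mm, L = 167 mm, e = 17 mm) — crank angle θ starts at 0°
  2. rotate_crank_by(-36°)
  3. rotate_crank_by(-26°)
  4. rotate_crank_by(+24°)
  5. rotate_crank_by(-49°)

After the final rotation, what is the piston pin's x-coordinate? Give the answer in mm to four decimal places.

157.4443

set_geometry: r = 45 mm, L = 167 mm, e = 17 mm; θ ← 0°
rotate_crank_by(-36°): θ ← 0° -36° = -36°
rotate_crank_by(-26°): θ ← -36° -26° = -62°
rotate_crank_by(+24°): θ ← -62° +24° = -38°
rotate_crank_by(-49°): θ ← -38° -49° = -87°
crank pin P = (r cos θ, r sin θ) = (2.355118, -44.938329)
h = r sin θ − e = -44.938329 − 17 = -61.938329
x = r cos θ + √(L² − h²) = 2.355118 + √(27889.0 − 3836.3566) = 2.355118 + 155.089147 = 157.444265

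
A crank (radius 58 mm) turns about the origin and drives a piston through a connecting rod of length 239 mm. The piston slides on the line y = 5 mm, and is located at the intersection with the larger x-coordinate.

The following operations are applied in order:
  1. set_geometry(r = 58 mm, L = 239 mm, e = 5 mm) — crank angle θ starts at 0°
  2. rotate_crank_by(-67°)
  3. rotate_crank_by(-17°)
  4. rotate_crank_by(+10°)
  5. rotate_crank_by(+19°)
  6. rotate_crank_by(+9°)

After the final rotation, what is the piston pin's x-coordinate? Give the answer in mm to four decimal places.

274.6789

set_geometry: r = 58 mm, L = 239 mm, e = 5 mm; θ ← 0°
rotate_crank_by(-67°): θ ← 0° -67° = -67°
rotate_crank_by(-17°): θ ← -67° -17° = -84°
rotate_crank_by(+10°): θ ← -84° +10° = -74°
rotate_crank_by(+19°): θ ← -74° +19° = -55°
rotate_crank_by(+9°): θ ← -55° +9° = -46°
crank pin P = (r cos θ, r sin θ) = (40.290185, -41.721708)
h = r sin θ − e = -41.721708 − 5 = -46.721708
x = r cos θ + √(L² − h²) = 40.290185 + √(57121.0 − 2182.9180) = 40.290185 + 234.388741 = 274.678927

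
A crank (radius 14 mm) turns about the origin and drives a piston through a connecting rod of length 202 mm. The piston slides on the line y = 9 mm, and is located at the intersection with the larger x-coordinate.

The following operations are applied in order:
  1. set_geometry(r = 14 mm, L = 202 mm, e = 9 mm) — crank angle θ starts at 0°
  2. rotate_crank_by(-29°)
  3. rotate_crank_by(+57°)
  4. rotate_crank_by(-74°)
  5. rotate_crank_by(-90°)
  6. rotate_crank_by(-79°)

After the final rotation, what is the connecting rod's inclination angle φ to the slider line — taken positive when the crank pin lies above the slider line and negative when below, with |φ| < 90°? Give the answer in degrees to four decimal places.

-0.2751

set_geometry: r = 14 mm, L = 202 mm, e = 9 mm; θ ← 0°
rotate_crank_by(-29°): θ ← 0° -29° = -29°
rotate_crank_by(+57°): θ ← -29° +57° = 28°
rotate_crank_by(-74°): θ ← 28° -74° = -46°
rotate_crank_by(-90°): θ ← -46° -90° = -136°
rotate_crank_by(-79°): θ ← -136° -79° = -215°
crank pin P = (r cos θ, r sin θ) = (-11.468129, 8.030070)
h = r sin θ − e = 8.030070 − 9 = -0.969930
sin φ = h / L = -0.969930 / 202 = -0.00480163
φ = arcsin(-0.00480163) = -0.275114°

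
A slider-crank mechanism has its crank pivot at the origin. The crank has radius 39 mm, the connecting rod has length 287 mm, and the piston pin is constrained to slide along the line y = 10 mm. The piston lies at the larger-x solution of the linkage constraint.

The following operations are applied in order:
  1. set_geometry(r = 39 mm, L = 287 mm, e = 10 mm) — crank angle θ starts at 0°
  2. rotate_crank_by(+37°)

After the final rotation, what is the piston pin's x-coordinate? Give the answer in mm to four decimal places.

317.8305

set_geometry: r = 39 mm, L = 287 mm, e = 10 mm; θ ← 0°
rotate_crank_by(+37°): θ ← 0° +37° = 37°
crank pin P = (r cos θ, r sin θ) = (31.146785, 23.470786)
h = r sin θ − e = 23.470786 − 10 = 13.470786
x = r cos θ + √(L² − h²) = 31.146785 + √(82369.0 − 181.4621) = 31.146785 + 286.683690 = 317.830475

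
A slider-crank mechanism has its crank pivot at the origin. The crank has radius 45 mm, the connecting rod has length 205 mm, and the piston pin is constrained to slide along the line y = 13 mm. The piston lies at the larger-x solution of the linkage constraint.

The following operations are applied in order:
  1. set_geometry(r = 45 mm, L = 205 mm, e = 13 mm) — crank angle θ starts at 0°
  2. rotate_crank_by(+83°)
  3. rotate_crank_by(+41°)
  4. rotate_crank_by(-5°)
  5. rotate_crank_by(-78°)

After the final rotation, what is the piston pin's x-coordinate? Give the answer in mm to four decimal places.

set_geometry: r = 45 mm, L = 205 mm, e = 13 mm; θ ← 0°
rotate_crank_by(+83°): θ ← 0° +83° = 83°
rotate_crank_by(+41°): θ ← 83° +41° = 124°
rotate_crank_by(-5°): θ ← 124° -5° = 119°
rotate_crank_by(-78°): θ ← 119° -78° = 41°
crank pin P = (r cos θ, r sin θ) = (33.961931, 29.522656)
h = r sin θ − e = 29.522656 − 13 = 16.522656
x = r cos θ + √(L² − h²) = 33.961931 + √(42025.0 − 272.9982) = 33.961931 + 204.333066 = 238.294997

238.2950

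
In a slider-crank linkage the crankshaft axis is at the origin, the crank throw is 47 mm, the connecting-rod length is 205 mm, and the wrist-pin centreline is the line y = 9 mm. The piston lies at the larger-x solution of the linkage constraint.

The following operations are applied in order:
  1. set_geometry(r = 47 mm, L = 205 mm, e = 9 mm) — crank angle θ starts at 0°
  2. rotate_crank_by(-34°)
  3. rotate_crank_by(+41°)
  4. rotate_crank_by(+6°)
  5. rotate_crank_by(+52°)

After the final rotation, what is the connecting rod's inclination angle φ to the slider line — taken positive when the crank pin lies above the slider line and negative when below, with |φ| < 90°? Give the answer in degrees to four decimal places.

set_geometry: r = 47 mm, L = 205 mm, e = 9 mm; θ ← 0°
rotate_crank_by(-34°): θ ← 0° -34° = -34°
rotate_crank_by(+41°): θ ← -34° +41° = 7°
rotate_crank_by(+6°): θ ← 7° +6° = 13°
rotate_crank_by(+52°): θ ← 13° +52° = 65°
crank pin P = (r cos θ, r sin θ) = (19.863058, 42.596466)
h = r sin θ − e = 42.596466 − 9 = 33.596466
sin φ = h / L = 33.596466 / 205 = 0.16388520
φ = arcsin(0.16388520) = 9.432480°

9.4325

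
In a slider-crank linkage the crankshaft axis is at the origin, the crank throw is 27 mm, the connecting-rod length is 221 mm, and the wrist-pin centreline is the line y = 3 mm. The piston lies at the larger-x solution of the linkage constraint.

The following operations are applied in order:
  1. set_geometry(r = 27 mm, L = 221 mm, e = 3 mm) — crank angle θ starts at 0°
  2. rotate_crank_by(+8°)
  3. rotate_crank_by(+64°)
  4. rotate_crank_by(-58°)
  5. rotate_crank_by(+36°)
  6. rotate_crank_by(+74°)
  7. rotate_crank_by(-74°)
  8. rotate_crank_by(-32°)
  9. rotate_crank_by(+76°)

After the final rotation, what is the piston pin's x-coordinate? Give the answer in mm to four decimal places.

217.8167

set_geometry: r = 27 mm, L = 221 mm, e = 3 mm; θ ← 0°
rotate_crank_by(+8°): θ ← 0° +8° = 8°
rotate_crank_by(+64°): θ ← 8° +64° = 72°
rotate_crank_by(-58°): θ ← 72° -58° = 14°
rotate_crank_by(+36°): θ ← 14° +36° = 50°
rotate_crank_by(+74°): θ ← 50° +74° = 124°
rotate_crank_by(-74°): θ ← 124° -74° = 50°
rotate_crank_by(-32°): θ ← 50° -32° = 18°
rotate_crank_by(+76°): θ ← 18° +76° = 94°
crank pin P = (r cos θ, r sin θ) = (-1.883425, 26.934229)
h = r sin θ − e = 26.934229 − 3 = 23.934229
x = r cos θ + √(L² − h²) = -1.883425 + √(48841.0 − 572.8473) = -1.883425 + 219.700143 = 217.816718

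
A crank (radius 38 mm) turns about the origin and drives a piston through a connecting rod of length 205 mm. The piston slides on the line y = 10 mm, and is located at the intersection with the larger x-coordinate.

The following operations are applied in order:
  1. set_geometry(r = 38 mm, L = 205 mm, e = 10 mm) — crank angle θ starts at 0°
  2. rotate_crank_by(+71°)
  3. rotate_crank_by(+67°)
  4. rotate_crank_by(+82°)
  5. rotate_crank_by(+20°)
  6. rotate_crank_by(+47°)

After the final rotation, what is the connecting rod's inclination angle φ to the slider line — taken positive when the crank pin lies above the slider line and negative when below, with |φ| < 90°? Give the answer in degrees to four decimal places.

-13.0644

set_geometry: r = 38 mm, L = 205 mm, e = 10 mm; θ ← 0°
rotate_crank_by(+71°): θ ← 0° +71° = 71°
rotate_crank_by(+67°): θ ← 71° +67° = 138°
rotate_crank_by(+82°): θ ← 138° +82° = 220°
rotate_crank_by(+20°): θ ← 220° +20° = 240°
rotate_crank_by(+47°): θ ← 240° +47° = 287°
crank pin P = (r cos θ, r sin θ) = (11.110125, -36.339581)
h = r sin θ − e = -36.339581 − 10 = -46.339581
sin φ = h / L = -46.339581 / 205 = -0.22604674
φ = arcsin(-0.22604674) = -13.064438°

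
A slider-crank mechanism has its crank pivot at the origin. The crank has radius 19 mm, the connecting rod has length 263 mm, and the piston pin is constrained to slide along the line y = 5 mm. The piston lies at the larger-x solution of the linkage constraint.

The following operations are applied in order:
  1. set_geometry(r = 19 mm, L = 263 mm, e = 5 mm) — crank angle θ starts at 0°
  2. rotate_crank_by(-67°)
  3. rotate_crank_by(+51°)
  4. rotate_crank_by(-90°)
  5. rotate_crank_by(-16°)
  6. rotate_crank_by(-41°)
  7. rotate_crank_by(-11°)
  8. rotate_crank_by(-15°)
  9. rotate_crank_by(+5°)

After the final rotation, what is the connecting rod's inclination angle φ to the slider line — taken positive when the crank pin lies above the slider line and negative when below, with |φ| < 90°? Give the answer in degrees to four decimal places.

-0.8006

set_geometry: r = 19 mm, L = 263 mm, e = 5 mm; θ ← 0°
rotate_crank_by(-67°): θ ← 0° -67° = -67°
rotate_crank_by(+51°): θ ← -67° +51° = -16°
rotate_crank_by(-90°): θ ← -16° -90° = -106°
rotate_crank_by(-16°): θ ← -106° -16° = -122°
rotate_crank_by(-41°): θ ← -122° -41° = -163°
rotate_crank_by(-11°): θ ← -163° -11° = -174°
rotate_crank_by(-15°): θ ← -174° -15° = -189°
rotate_crank_by(+5°): θ ← -189° +5° = -184°
crank pin P = (r cos θ, r sin θ) = (-18.953717, 1.325373)
h = r sin θ − e = 1.325373 − 5 = -3.674627
sin φ = h / L = -3.674627 / 263 = -0.01397197
φ = arcsin(-0.01397197) = -0.800561°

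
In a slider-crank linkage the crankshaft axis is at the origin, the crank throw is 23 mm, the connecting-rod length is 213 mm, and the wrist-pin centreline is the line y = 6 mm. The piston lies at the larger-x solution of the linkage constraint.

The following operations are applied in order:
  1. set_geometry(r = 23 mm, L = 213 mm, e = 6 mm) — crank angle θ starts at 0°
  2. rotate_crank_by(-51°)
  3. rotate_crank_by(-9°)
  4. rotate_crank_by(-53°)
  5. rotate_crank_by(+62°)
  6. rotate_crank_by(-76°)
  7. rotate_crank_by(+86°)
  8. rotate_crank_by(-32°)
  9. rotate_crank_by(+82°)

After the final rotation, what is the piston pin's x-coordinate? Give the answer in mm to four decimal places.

set_geometry: r = 23 mm, L = 213 mm, e = 6 mm; θ ← 0°
rotate_crank_by(-51°): θ ← 0° -51° = -51°
rotate_crank_by(-9°): θ ← -51° -9° = -60°
rotate_crank_by(-53°): θ ← -60° -53° = -113°
rotate_crank_by(+62°): θ ← -113° +62° = -51°
rotate_crank_by(-76°): θ ← -51° -76° = -127°
rotate_crank_by(+86°): θ ← -127° +86° = -41°
rotate_crank_by(-32°): θ ← -41° -32° = -73°
rotate_crank_by(+82°): θ ← -73° +82° = 9°
crank pin P = (r cos θ, r sin θ) = (22.716832, 3.597993)
h = r sin θ − e = 3.597993 − 6 = -2.402007
x = r cos θ + √(L² − h²) = 22.716832 + √(45369.0 − 5.7696) = 22.716832 + 212.986456 = 235.703288

235.7033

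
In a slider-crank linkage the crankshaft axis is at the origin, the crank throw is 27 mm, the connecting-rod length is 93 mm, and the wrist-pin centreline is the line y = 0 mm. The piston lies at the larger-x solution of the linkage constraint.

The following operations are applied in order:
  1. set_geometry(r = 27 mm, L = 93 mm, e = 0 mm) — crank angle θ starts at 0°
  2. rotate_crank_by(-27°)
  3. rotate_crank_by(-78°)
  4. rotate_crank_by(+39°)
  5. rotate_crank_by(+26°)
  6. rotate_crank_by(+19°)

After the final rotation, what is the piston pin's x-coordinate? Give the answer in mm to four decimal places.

117.7019

set_geometry: r = 27 mm, L = 93 mm, e = 0 mm; θ ← 0°
rotate_crank_by(-27°): θ ← 0° -27° = -27°
rotate_crank_by(-78°): θ ← -27° -78° = -105°
rotate_crank_by(+39°): θ ← -105° +39° = -66°
rotate_crank_by(+26°): θ ← -66° +26° = -40°
rotate_crank_by(+19°): θ ← -40° +19° = -21°
crank pin P = (r cos θ, r sin θ) = (25.206672, -9.675935)
h = r sin θ − e = -9.675935 − 0 = -9.675935
x = r cos θ + √(L² − h²) = 25.206672 + √(8649.0 − 93.6237) = 25.206672 + 92.495277 = 117.701949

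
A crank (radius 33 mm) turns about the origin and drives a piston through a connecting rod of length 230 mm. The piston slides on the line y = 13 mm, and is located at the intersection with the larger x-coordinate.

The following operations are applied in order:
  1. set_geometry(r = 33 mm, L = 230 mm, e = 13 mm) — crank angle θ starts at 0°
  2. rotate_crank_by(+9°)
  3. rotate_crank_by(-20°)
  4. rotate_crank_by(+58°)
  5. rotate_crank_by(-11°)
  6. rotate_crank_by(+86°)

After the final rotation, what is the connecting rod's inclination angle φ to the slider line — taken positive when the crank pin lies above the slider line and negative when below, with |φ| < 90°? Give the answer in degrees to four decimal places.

set_geometry: r = 33 mm, L = 230 mm, e = 13 mm; θ ← 0°
rotate_crank_by(+9°): θ ← 0° +9° = 9°
rotate_crank_by(-20°): θ ← 9° -20° = -11°
rotate_crank_by(+58°): θ ← -11° +58° = 47°
rotate_crank_by(-11°): θ ← 47° -11° = 36°
rotate_crank_by(+86°): θ ← 36° +86° = 122°
crank pin P = (r cos θ, r sin θ) = (-17.487336, 27.985587)
h = r sin θ − e = 27.985587 − 13 = 14.985587
sin φ = h / L = 14.985587 / 230 = 0.06515473
φ = arcsin(0.06515473) = 3.735737°

3.7357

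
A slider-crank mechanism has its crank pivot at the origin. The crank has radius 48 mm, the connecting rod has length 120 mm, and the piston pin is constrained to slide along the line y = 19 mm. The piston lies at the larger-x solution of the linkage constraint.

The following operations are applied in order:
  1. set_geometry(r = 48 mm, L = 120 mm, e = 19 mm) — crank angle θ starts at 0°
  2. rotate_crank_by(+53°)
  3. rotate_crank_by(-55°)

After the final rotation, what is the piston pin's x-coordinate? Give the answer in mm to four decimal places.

set_geometry: r = 48 mm, L = 120 mm, e = 19 mm; θ ← 0°
rotate_crank_by(+53°): θ ← 0° +53° = 53°
rotate_crank_by(-55°): θ ← 53° -55° = -2°
crank pin P = (r cos θ, r sin θ) = (47.970760, -1.675176)
h = r sin θ − e = -1.675176 − 19 = -20.675176
x = r cos θ + √(L² − h²) = 47.970760 + √(14400.0 − 427.4629) = 47.970760 + 118.205487 = 166.176246

166.1762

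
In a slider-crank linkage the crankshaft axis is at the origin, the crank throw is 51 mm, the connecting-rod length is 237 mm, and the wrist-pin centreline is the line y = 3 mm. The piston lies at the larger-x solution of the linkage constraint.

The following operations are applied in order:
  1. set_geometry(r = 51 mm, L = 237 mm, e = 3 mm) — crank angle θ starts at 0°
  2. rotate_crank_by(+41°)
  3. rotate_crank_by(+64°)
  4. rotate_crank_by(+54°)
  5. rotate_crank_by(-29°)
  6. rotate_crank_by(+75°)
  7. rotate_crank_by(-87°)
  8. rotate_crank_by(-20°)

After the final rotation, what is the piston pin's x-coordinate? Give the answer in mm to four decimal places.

set_geometry: r = 51 mm, L = 237 mm, e = 3 mm; θ ← 0°
rotate_crank_by(+41°): θ ← 0° +41° = 41°
rotate_crank_by(+64°): θ ← 41° +64° = 105°
rotate_crank_by(+54°): θ ← 105° +54° = 159°
rotate_crank_by(-29°): θ ← 159° -29° = 130°
rotate_crank_by(+75°): θ ← 130° +75° = 205°
rotate_crank_by(-87°): θ ← 205° -87° = 118°
rotate_crank_by(-20°): θ ← 118° -20° = 98°
crank pin P = (r cos θ, r sin θ) = (-7.097828, 50.503672)
h = r sin θ − e = 50.503672 − 3 = 47.503672
x = r cos θ + √(L² − h²) = -7.097828 + √(56169.0 − 2256.5988) = -7.097828 + 232.190442 = 225.092614

225.0926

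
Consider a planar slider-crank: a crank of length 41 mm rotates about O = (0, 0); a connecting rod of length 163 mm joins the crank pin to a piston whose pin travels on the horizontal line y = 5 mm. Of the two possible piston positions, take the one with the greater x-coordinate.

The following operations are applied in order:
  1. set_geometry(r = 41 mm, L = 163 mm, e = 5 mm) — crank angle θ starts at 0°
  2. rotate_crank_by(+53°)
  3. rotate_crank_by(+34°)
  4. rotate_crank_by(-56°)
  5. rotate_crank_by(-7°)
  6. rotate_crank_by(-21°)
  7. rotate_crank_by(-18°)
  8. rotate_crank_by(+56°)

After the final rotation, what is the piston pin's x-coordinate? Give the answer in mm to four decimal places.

set_geometry: r = 41 mm, L = 163 mm, e = 5 mm; θ ← 0°
rotate_crank_by(+53°): θ ← 0° +53° = 53°
rotate_crank_by(+34°): θ ← 53° +34° = 87°
rotate_crank_by(-56°): θ ← 87° -56° = 31°
rotate_crank_by(-7°): θ ← 31° -7° = 24°
rotate_crank_by(-21°): θ ← 24° -21° = 3°
rotate_crank_by(-18°): θ ← 3° -18° = -15°
rotate_crank_by(+56°): θ ← -15° +56° = 41°
crank pin P = (r cos θ, r sin θ) = (30.943093, 26.898420)
h = r sin θ − e = 26.898420 − 5 = 21.898420
x = r cos θ + √(L² − h²) = 30.943093 + √(26569.0 − 479.5408) = 30.943093 + 161.522318 = 192.465411

192.4654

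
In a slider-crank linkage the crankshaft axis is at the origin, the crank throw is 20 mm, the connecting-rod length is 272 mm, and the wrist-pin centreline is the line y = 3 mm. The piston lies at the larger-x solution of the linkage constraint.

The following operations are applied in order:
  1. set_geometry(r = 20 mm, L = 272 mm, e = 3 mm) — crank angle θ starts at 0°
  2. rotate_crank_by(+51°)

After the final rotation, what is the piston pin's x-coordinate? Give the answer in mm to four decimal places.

set_geometry: r = 20 mm, L = 272 mm, e = 3 mm; θ ← 0°
rotate_crank_by(+51°): θ ← 0° +51° = 51°
crank pin P = (r cos θ, r sin θ) = (12.586408, 15.542919)
h = r sin θ − e = 15.542919 − 3 = 12.542919
x = r cos θ + √(L² − h²) = 12.586408 + √(73984.0 − 157.3248) = 12.586408 + 271.710646 = 284.297054

284.2971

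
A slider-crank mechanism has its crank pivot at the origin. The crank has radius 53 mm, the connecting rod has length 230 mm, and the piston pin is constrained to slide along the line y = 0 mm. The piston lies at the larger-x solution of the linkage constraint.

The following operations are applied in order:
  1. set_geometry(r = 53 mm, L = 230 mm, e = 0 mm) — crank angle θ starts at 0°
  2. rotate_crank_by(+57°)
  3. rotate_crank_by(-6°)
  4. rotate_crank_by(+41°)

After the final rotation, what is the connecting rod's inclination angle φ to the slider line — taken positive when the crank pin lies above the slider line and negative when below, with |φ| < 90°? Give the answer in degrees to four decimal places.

set_geometry: r = 53 mm, L = 230 mm, e = 0 mm; θ ← 0°
rotate_crank_by(+57°): θ ← 0° +57° = 57°
rotate_crank_by(-6°): θ ← 57° -6° = 51°
rotate_crank_by(+41°): θ ← 51° +41° = 92°
crank pin P = (r cos θ, r sin θ) = (-1.849673, 52.967714)
h = r sin θ − e = 52.967714 − 0 = 52.967714
sin φ = h / L = 52.967714 / 230 = 0.23029441
φ = arcsin(0.23029441) = 13.314405°

13.3144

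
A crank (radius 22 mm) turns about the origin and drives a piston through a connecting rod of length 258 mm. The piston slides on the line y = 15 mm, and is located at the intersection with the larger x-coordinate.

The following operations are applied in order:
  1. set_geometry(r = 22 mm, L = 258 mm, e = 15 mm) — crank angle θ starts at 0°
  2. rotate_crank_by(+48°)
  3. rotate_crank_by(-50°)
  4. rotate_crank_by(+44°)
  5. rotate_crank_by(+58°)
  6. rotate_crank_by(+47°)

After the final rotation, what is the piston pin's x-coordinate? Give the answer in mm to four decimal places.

set_geometry: r = 22 mm, L = 258 mm, e = 15 mm; θ ← 0°
rotate_crank_by(+48°): θ ← 0° +48° = 48°
rotate_crank_by(-50°): θ ← 48° -50° = -2°
rotate_crank_by(+44°): θ ← -2° +44° = 42°
rotate_crank_by(+58°): θ ← 42° +58° = 100°
rotate_crank_by(+47°): θ ← 100° +47° = 147°
crank pin P = (r cos θ, r sin θ) = (-18.450752, 11.982059)
h = r sin θ − e = 11.982059 − 15 = -3.017941
x = r cos θ + √(L² − h²) = -18.450752 + √(66564.0 − 9.1080) = -18.450752 + 257.982348 = 239.531596

239.5316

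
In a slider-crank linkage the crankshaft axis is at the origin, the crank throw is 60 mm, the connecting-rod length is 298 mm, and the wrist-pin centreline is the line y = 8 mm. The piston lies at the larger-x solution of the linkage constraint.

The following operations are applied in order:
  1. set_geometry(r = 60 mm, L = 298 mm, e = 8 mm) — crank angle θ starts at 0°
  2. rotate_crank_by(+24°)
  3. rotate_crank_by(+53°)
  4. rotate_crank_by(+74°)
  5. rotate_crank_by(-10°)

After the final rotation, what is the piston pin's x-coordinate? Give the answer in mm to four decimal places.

set_geometry: r = 60 mm, L = 298 mm, e = 8 mm; θ ← 0°
rotate_crank_by(+24°): θ ← 0° +24° = 24°
rotate_crank_by(+53°): θ ← 24° +53° = 77°
rotate_crank_by(+74°): θ ← 77° +74° = 151°
rotate_crank_by(-10°): θ ← 151° -10° = 141°
crank pin P = (r cos θ, r sin θ) = (-46.628758, 37.759223)
h = r sin θ − e = 37.759223 − 8 = 29.759223
x = r cos θ + √(L² − h²) = -46.628758 + √(88804.0 − 885.6114) = -46.628758 + 296.510352 = 249.881594

249.8816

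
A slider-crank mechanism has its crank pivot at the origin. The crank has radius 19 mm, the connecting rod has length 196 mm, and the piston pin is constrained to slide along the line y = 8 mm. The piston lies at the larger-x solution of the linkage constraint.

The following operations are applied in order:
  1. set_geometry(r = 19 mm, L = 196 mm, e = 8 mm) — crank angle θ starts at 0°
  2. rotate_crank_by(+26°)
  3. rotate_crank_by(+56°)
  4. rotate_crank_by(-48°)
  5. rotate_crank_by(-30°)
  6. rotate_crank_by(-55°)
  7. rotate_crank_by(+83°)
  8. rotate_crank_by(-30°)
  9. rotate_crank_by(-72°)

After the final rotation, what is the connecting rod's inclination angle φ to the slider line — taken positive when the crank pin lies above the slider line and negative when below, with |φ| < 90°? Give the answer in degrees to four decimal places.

-7.5799

set_geometry: r = 19 mm, L = 196 mm, e = 8 mm; θ ← 0°
rotate_crank_by(+26°): θ ← 0° +26° = 26°
rotate_crank_by(+56°): θ ← 26° +56° = 82°
rotate_crank_by(-48°): θ ← 82° -48° = 34°
rotate_crank_by(-30°): θ ← 34° -30° = 4°
rotate_crank_by(-55°): θ ← 4° -55° = -51°
rotate_crank_by(+83°): θ ← -51° +83° = 32°
rotate_crank_by(-30°): θ ← 32° -30° = 2°
rotate_crank_by(-72°): θ ← 2° -72° = -70°
crank pin P = (r cos θ, r sin θ) = (6.498383, -17.854160)
h = r sin θ − e = -17.854160 − 8 = -25.854160
sin φ = h / L = -25.854160 / 196 = -0.13190898
φ = arcsin(-0.13190898) = -7.579919°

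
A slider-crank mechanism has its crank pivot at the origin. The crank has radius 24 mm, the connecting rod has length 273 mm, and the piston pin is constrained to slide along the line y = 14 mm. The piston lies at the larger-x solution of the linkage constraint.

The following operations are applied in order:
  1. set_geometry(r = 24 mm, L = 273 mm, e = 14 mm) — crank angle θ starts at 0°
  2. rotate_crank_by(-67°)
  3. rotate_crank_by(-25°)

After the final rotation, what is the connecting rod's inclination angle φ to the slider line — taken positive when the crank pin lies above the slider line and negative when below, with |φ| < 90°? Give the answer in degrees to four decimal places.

-7.9981

set_geometry: r = 24 mm, L = 273 mm, e = 14 mm; θ ← 0°
rotate_crank_by(-67°): θ ← 0° -67° = -67°
rotate_crank_by(-25°): θ ← -67° -25° = -92°
crank pin P = (r cos θ, r sin θ) = (-0.837588, -23.985380)
h = r sin θ − e = -23.985380 − 14 = -37.985380
sin φ = h / L = -37.985380 / 273 = -0.13914059
φ = arcsin(-0.13914059) = -7.998119°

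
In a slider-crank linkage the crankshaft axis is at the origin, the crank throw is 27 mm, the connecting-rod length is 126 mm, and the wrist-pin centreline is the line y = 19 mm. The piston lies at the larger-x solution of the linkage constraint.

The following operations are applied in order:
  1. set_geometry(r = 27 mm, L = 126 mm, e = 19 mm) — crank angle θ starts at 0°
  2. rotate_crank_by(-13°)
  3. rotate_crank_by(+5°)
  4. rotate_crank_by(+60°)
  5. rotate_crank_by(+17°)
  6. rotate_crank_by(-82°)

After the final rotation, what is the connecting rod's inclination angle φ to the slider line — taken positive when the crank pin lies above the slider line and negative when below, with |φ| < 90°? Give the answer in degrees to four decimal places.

-11.4783

set_geometry: r = 27 mm, L = 126 mm, e = 19 mm; θ ← 0°
rotate_crank_by(-13°): θ ← 0° -13° = -13°
rotate_crank_by(+5°): θ ← -13° +5° = -8°
rotate_crank_by(+60°): θ ← -8° +60° = 52°
rotate_crank_by(+17°): θ ← 52° +17° = 69°
rotate_crank_by(-82°): θ ← 69° -82° = -13°
crank pin P = (r cos θ, r sin θ) = (26.307992, -6.073678)
h = r sin θ − e = -6.073678 − 19 = -25.073678
sin φ = h / L = -25.073678 / 126 = -0.19899745
φ = arcsin(-0.19899745) = -11.478339°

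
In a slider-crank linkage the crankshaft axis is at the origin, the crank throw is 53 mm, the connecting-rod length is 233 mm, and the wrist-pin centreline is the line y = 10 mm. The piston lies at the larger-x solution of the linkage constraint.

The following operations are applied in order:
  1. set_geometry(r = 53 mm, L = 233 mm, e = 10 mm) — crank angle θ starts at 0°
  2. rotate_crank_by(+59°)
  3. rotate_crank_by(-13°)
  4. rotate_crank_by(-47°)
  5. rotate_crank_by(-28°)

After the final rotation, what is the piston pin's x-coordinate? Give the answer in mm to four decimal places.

set_geometry: r = 53 mm, L = 233 mm, e = 10 mm; θ ← 0°
rotate_crank_by(+59°): θ ← 0° +59° = 59°
rotate_crank_by(-13°): θ ← 59° -13° = 46°
rotate_crank_by(-47°): θ ← 46° -47° = -1°
rotate_crank_by(-28°): θ ← -1° -28° = -29°
crank pin P = (r cos θ, r sin θ) = (46.354844, -25.694910)
h = r sin θ − e = -25.694910 − 10 = -35.694910
x = r cos θ + √(L² − h²) = 46.354844 + √(54289.0 − 1274.1266) = 46.354844 + 230.249589 = 276.604434

276.6044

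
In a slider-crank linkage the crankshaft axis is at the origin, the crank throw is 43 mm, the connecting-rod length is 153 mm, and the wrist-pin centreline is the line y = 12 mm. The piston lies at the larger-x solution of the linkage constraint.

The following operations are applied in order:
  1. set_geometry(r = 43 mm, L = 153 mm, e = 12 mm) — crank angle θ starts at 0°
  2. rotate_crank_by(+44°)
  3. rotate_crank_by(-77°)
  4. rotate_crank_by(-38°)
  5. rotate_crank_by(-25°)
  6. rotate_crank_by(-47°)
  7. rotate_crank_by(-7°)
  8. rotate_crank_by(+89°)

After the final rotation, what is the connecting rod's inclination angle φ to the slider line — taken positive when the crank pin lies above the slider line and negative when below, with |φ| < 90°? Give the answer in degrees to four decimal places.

set_geometry: r = 43 mm, L = 153 mm, e = 12 mm; θ ← 0°
rotate_crank_by(+44°): θ ← 0° +44° = 44°
rotate_crank_by(-77°): θ ← 44° -77° = -33°
rotate_crank_by(-38°): θ ← -33° -38° = -71°
rotate_crank_by(-25°): θ ← -71° -25° = -96°
rotate_crank_by(-47°): θ ← -96° -47° = -143°
rotate_crank_by(-7°): θ ← -143° -7° = -150°
rotate_crank_by(+89°): θ ← -150° +89° = -61°
crank pin P = (r cos θ, r sin θ) = (20.846814, -37.608647)
h = r sin θ − e = -37.608647 − 12 = -49.608647
sin φ = h / L = -49.608647 / 153 = -0.32423953
φ = arcsin(-0.32423953) = -18.919508°

-18.9195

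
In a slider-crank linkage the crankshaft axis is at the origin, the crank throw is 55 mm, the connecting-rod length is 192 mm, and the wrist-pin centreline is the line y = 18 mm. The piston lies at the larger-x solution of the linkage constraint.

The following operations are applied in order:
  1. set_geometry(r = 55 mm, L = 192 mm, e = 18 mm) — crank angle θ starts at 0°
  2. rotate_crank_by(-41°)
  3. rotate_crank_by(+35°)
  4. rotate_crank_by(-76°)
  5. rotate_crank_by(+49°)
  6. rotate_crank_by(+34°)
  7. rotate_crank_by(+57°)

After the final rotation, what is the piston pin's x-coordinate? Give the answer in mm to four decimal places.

218.9971

set_geometry: r = 55 mm, L = 192 mm, e = 18 mm; θ ← 0°
rotate_crank_by(-41°): θ ← 0° -41° = -41°
rotate_crank_by(+35°): θ ← -41° +35° = -6°
rotate_crank_by(-76°): θ ← -6° -76° = -82°
rotate_crank_by(+49°): θ ← -82° +49° = -33°
rotate_crank_by(+34°): θ ← -33° +34° = 1°
rotate_crank_by(+57°): θ ← 1° +57° = 58°
crank pin P = (r cos θ, r sin θ) = (29.145560, 46.642645)
h = r sin θ − e = 46.642645 − 18 = 28.642645
x = r cos θ + √(L² − h²) = 29.145560 + √(36864.0 − 820.4011) = 29.145560 + 189.851518 = 218.997077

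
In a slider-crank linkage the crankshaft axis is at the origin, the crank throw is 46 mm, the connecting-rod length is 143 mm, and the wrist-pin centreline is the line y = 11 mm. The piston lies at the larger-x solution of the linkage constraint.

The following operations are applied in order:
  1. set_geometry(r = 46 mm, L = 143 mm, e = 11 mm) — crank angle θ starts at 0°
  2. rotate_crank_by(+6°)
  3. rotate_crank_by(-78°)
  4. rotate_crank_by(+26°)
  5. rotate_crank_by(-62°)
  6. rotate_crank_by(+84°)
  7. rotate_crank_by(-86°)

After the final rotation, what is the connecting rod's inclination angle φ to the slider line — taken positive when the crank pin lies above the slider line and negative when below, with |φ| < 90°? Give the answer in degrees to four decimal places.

set_geometry: r = 46 mm, L = 143 mm, e = 11 mm; θ ← 0°
rotate_crank_by(+6°): θ ← 0° +6° = 6°
rotate_crank_by(-78°): θ ← 6° -78° = -72°
rotate_crank_by(+26°): θ ← -72° +26° = -46°
rotate_crank_by(-62°): θ ← -46° -62° = -108°
rotate_crank_by(+84°): θ ← -108° +84° = -24°
rotate_crank_by(-86°): θ ← -24° -86° = -110°
crank pin P = (r cos θ, r sin θ) = (-15.732927, -43.225861)
h = r sin θ − e = -43.225861 − 11 = -54.225861
sin φ = h / L = -54.225861 / 143 = -0.37920182
φ = arcsin(-0.37920182) = -22.284250°

-22.2843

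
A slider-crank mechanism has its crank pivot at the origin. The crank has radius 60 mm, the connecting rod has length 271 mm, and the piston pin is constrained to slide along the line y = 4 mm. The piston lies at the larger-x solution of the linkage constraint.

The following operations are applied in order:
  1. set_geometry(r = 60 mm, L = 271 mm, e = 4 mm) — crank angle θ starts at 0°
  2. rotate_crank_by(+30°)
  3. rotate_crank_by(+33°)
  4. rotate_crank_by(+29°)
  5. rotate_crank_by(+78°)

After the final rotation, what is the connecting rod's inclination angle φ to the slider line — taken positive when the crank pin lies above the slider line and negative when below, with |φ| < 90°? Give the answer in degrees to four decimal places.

set_geometry: r = 60 mm, L = 271 mm, e = 4 mm; θ ← 0°
rotate_crank_by(+30°): θ ← 0° +30° = 30°
rotate_crank_by(+33°): θ ← 30° +33° = 63°
rotate_crank_by(+29°): θ ← 63° +29° = 92°
rotate_crank_by(+78°): θ ← 92° +78° = 170°
crank pin P = (r cos θ, r sin θ) = (-59.088465, 10.418891)
h = r sin θ − e = 10.418891 − 4 = 6.418891
sin φ = h / L = 6.418891 / 271 = 0.02368594
φ = arcsin(0.02368594) = 1.357232°

1.3572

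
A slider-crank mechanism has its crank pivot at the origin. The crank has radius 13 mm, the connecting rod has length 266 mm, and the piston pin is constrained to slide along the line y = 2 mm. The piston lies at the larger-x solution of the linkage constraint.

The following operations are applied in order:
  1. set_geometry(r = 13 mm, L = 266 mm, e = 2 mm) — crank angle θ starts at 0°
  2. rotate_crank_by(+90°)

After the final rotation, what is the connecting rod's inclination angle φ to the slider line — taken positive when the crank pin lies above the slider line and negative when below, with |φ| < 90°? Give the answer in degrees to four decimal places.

2.3701

set_geometry: r = 13 mm, L = 266 mm, e = 2 mm; θ ← 0°
rotate_crank_by(+90°): θ ← 0° +90° = 90°
crank pin P = (r cos θ, r sin θ) = (0.000000, 13.000000)
h = r sin θ − e = 13.000000 − 2 = 11.000000
sin φ = h / L = 11.000000 / 266 = 0.04135338
φ = arcsin(0.04135338) = 2.370050°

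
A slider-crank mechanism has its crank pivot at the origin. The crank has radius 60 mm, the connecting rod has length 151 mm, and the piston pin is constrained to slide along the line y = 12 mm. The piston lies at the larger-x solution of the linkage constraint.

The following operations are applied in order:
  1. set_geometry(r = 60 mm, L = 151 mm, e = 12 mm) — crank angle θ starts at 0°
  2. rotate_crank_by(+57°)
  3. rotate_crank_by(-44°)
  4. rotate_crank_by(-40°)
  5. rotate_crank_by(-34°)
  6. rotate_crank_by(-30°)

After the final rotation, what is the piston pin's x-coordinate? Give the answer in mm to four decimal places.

131.6869

set_geometry: r = 60 mm, L = 151 mm, e = 12 mm; θ ← 0°
rotate_crank_by(+57°): θ ← 0° +57° = 57°
rotate_crank_by(-44°): θ ← 57° -44° = 13°
rotate_crank_by(-40°): θ ← 13° -40° = -27°
rotate_crank_by(-34°): θ ← -27° -34° = -61°
rotate_crank_by(-30°): θ ← -61° -30° = -91°
crank pin P = (r cos θ, r sin θ) = (-1.047144, -59.990862)
h = r sin θ − e = -59.990862 − 12 = -71.990862
x = r cos θ + √(L² − h²) = -1.047144 + √(22801.0 − 5182.6842) = -1.047144 + 132.734004 = 131.686860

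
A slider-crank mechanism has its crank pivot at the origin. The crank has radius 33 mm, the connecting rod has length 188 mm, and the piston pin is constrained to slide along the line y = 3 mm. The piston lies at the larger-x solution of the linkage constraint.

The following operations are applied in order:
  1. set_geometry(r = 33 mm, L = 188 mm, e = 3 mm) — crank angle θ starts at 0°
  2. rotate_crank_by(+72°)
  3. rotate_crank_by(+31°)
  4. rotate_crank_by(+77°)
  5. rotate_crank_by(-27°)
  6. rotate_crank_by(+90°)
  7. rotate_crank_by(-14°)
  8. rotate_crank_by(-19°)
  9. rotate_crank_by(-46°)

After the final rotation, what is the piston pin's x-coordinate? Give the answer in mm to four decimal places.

set_geometry: r = 33 mm, L = 188 mm, e = 3 mm; θ ← 0°
rotate_crank_by(+72°): θ ← 0° +72° = 72°
rotate_crank_by(+31°): θ ← 72° +31° = 103°
rotate_crank_by(+77°): θ ← 103° +77° = 180°
rotate_crank_by(-27°): θ ← 180° -27° = 153°
rotate_crank_by(+90°): θ ← 153° +90° = 243°
rotate_crank_by(-14°): θ ← 243° -14° = 229°
rotate_crank_by(-19°): θ ← 229° -19° = 210°
rotate_crank_by(-46°): θ ← 210° -46° = 164°
crank pin P = (r cos θ, r sin θ) = (-31.721636, 9.096033)
h = r sin θ − e = 9.096033 − 3 = 6.096033
x = r cos θ + √(L² − h²) = -31.721636 + √(35344.0 − 37.1616) = -31.721636 + 187.901140 = 156.179504

156.1795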